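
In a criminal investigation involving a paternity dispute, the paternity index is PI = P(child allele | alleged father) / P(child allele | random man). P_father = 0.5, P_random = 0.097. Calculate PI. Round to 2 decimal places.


Paternity Index calculation:
PI = P(allele|father) / P(allele|random)
PI = 0.5 / 0.097
PI = 5.15

5.15


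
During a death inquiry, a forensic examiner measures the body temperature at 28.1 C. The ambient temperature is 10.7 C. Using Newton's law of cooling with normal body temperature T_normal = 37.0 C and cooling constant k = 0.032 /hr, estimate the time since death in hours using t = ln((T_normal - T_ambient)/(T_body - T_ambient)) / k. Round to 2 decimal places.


Using Newton's law of cooling:
t = ln((T_normal - T_ambient) / (T_body - T_ambient)) / k
T_normal - T_ambient = 26.3
T_body - T_ambient = 17.4
Ratio = 1.511494
ln(ratio) = 0.413099
t = 0.413099 / 0.032 = 12.91 hours

12.91


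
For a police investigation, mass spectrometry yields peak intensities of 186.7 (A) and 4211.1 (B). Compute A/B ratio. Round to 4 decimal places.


Spectral peak ratio:
Peak A = 186.7 counts
Peak B = 4211.1 counts
Ratio = 186.7 / 4211.1 = 0.0443

0.0443


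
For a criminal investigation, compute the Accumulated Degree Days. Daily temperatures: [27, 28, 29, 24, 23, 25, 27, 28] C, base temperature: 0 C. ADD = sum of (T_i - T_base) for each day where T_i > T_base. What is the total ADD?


Computing ADD day by day:
Day 1: max(0, 27 - 0) = 27
Day 2: max(0, 28 - 0) = 28
Day 3: max(0, 29 - 0) = 29
Day 4: max(0, 24 - 0) = 24
Day 5: max(0, 23 - 0) = 23
Day 6: max(0, 25 - 0) = 25
Day 7: max(0, 27 - 0) = 27
Day 8: max(0, 28 - 0) = 28
Total ADD = 211

211


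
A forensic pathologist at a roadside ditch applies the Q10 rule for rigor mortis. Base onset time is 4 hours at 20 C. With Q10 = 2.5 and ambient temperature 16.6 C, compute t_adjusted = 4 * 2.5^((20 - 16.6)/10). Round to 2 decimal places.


Rigor mortis time adjustment:
Exponent = (T_ref - T_actual) / 10 = (20 - 16.6) / 10 = 0.34
Q10 factor = 2.5^0.34 = 1.36552
t_adjusted = 4 * 1.36552 = 5.46 hours

5.46


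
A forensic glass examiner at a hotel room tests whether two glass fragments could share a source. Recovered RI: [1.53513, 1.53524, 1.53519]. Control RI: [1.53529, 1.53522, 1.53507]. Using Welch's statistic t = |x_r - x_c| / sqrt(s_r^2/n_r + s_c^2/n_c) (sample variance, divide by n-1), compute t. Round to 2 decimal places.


Welch's t-criterion for glass RI comparison:
Recovered mean = sum / n_r = 4.60556 / 3 = 1.5351867
Control mean = sum / n_c = 4.60558 / 3 = 1.5351933
Recovered sample variance s_r^2 = 3.03333e-09
Control sample variance s_c^2 = 1.26333e-08
Welch SE (unpooled) = sqrt(s_r^2/n_r + s_c^2/n_c) = sqrt(1.01111e-09 + 4.21111e-09) = sqrt(5.22222e-09) = 7.22649e-05
|mean_r - mean_c| = 6.66667e-06
t = 6.66667e-06 / 7.22649e-05 = 0.09

0.09


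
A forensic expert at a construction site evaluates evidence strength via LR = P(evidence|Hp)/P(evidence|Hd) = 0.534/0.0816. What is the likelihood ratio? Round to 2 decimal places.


Likelihood ratio calculation:
LR = P(E|Hp) / P(E|Hd)
LR = 0.534 / 0.0816
LR = 6.54

6.54


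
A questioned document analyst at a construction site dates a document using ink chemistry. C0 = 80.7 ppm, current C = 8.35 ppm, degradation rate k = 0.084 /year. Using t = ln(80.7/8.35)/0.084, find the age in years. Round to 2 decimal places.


Document age estimation:
C0/C = 80.7 / 8.35 = 9.664671
ln(C0/C) = 2.268477
t = 2.268477 / 0.084 = 27.01 years

27.01


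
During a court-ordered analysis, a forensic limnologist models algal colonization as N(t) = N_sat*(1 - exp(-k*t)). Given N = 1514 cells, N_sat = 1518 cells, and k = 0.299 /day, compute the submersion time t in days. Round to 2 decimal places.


PMSI from diatom colonization curve:
N / N_sat = 1514 / 1518 = 0.997365
1 - N/N_sat = 0.002635
ln(1 - N/N_sat) = -5.938872
t = -ln(1 - N/N_sat) / k = -(-5.938872) / 0.299 = 19.86 days

19.86


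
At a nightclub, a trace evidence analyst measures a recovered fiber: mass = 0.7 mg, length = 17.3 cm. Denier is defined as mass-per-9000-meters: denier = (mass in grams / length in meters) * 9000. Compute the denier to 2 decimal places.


Denier calculation:
Mass in grams = 0.7 mg / 1000 = 0.0007 g
Length in meters = 17.3 cm / 100 = 0.173 m
Linear density = mass / length = 0.0007 / 0.173 = 0.00404624 g/m
Denier = (g/m) * 9000 = 0.00404624 * 9000 = 36.42

36.42


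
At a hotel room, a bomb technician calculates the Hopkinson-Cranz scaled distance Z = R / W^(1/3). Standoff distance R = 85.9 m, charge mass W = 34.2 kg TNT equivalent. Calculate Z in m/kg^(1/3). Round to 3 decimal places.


Scaled distance calculation:
W^(1/3) = 34.2^(1/3) = 3.245952
Z = R / W^(1/3) = 85.9 / 3.245952
Z = 26.464 m/kg^(1/3)

26.464


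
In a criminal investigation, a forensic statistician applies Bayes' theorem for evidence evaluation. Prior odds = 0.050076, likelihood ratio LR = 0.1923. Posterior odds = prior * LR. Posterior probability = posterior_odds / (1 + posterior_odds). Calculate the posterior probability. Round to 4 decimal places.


Bayesian evidence evaluation:
Posterior odds = prior_odds * LR = 0.050076 * 0.1923 = 0.009629615
Posterior probability = posterior_odds / (1 + posterior_odds)
= 0.009629615 / (1 + 0.009629615)
= 0.009629615 / 1.009629615
= 0.0095

0.0095


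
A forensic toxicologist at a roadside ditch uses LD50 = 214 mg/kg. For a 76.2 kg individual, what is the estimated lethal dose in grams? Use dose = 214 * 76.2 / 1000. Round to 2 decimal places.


Lethal dose calculation:
Lethal dose = LD50 * body_weight / 1000
= 214 * 76.2 / 1000
= 16306.8 / 1000
= 16.31 g

16.31


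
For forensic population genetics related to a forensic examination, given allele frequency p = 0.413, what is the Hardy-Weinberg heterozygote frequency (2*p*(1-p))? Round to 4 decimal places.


Hardy-Weinberg heterozygote frequency:
q = 1 - p = 1 - 0.413 = 0.587
2pq = 2 * 0.413 * 0.587 = 0.4849

0.4849


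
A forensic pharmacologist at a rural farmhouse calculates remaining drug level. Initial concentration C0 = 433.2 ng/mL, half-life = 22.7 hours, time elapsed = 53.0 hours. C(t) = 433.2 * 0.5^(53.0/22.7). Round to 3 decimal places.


Drug concentration decay:
Number of half-lives = t / t_half = 53.0 / 22.7 = 2.334802
Decay factor = 0.5^2.334802 = 0.19822324
C(t) = 433.2 * 0.19822324 = 85.870 ng/mL

85.870


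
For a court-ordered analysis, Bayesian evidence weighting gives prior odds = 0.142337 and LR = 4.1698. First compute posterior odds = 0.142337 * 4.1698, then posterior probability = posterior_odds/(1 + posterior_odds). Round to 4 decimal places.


Bayesian evidence evaluation:
Posterior odds = prior_odds * LR = 0.142337 * 4.1698 = 0.5935168
Posterior probability = posterior_odds / (1 + posterior_odds)
= 0.5935168 / (1 + 0.5935168)
= 0.5935168 / 1.5935168
= 0.3725

0.3725


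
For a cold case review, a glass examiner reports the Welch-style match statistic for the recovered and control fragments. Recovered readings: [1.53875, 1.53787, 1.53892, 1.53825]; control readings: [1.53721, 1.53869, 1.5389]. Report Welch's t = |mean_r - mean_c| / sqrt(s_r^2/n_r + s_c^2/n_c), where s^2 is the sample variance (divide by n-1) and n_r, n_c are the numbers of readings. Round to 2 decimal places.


Welch's t-criterion for glass RI comparison:
Recovered mean = sum / n_r = 6.15379 / 4 = 1.5384475
Control mean = sum / n_c = 4.6148 / 3 = 1.5382667
Recovered sample variance s_r^2 = 2.29092e-07
Control sample variance s_c^2 = 8.48433e-07
Welch SE (unpooled) = sqrt(s_r^2/n_r + s_c^2/n_c) = sqrt(5.72729e-08 + 2.82811e-07) = sqrt(3.40084e-07) = 0.000583167
|mean_r - mean_c| = 0.000180833
t = 0.000180833 / 0.000583167 = 0.31

0.31


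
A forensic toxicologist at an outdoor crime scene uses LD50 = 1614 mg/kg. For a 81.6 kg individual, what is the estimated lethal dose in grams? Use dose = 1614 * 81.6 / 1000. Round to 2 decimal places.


Lethal dose calculation:
Lethal dose = LD50 * body_weight / 1000
= 1614 * 81.6 / 1000
= 131702.4 / 1000
= 131.70 g

131.70


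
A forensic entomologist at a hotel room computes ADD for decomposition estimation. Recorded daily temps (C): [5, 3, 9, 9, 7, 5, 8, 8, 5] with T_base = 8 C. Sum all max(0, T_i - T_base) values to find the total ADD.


Computing ADD day by day:
Day 1: max(0, 5 - 8) = 0
Day 2: max(0, 3 - 8) = 0
Day 3: max(0, 9 - 8) = 1
Day 4: max(0, 9 - 8) = 1
Day 5: max(0, 7 - 8) = 0
Day 6: max(0, 5 - 8) = 0
Day 7: max(0, 8 - 8) = 0
Day 8: max(0, 8 - 8) = 0
Day 9: max(0, 5 - 8) = 0
Total ADD = 2

2


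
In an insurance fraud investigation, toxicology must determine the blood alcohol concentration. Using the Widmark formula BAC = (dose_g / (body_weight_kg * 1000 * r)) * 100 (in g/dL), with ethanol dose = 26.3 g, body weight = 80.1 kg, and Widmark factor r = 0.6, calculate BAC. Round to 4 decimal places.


Applying the Widmark formula:
BAC = (dose_g / (body_wt * 1000 * r)) * 100
Denominator = 80.1 * 1000 * 0.6 = 48060
BAC = (26.3 / 48060) * 100
BAC = 0.0547 g/dL

0.0547


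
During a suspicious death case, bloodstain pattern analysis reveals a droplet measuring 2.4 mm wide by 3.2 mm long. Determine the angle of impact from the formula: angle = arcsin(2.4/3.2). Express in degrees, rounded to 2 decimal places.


Blood spatter impact angle calculation:
width / length = 2.4 / 3.2 = 0.75
angle = arcsin(0.75)
angle = 48.59 degrees

48.59


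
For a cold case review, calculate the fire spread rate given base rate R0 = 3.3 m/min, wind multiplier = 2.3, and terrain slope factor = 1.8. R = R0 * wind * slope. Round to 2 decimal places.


Fire spread rate calculation:
R = R0 * wind_factor * slope_factor
= 3.3 * 2.3 * 1.8
= 7.59 * 1.8
= 13.66 m/min

13.66


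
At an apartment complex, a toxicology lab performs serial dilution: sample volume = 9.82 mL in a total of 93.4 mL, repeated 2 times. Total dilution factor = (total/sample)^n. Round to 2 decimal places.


Dilution factor calculation:
Single dilution = V_total / V_sample = 93.4 / 9.82 ≈ 9.511202
Number of dilutions = 2
Total DF = (93.4 / 9.82)^2 (full precision, rounded at the end) = 90.46

90.46


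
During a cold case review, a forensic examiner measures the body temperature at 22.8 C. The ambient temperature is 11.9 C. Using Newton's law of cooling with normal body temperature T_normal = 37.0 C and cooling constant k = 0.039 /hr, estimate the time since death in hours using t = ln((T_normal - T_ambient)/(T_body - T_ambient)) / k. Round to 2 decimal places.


Using Newton's law of cooling:
t = ln((T_normal - T_ambient) / (T_body - T_ambient)) / k
T_normal - T_ambient = 25.1
T_body - T_ambient = 10.9
Ratio = 2.302752
ln(ratio) = 0.834105
t = 0.834105 / 0.039 = 21.39 hours

21.39


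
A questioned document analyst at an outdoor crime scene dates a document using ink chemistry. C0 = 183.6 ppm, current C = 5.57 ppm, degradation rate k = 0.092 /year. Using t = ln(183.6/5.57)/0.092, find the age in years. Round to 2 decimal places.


Document age estimation:
C0/C = 183.6 / 5.57 = 32.962298
ln(C0/C) = 3.495364
t = 3.495364 / 0.092 = 37.99 years

37.99


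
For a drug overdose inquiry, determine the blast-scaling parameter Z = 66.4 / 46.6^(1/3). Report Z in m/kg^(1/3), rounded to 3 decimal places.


Scaled distance calculation:
W^(1/3) = 46.6^(1/3) = 3.598559
Z = R / W^(1/3) = 66.4 / 3.598559
Z = 18.452 m/kg^(1/3)

18.452


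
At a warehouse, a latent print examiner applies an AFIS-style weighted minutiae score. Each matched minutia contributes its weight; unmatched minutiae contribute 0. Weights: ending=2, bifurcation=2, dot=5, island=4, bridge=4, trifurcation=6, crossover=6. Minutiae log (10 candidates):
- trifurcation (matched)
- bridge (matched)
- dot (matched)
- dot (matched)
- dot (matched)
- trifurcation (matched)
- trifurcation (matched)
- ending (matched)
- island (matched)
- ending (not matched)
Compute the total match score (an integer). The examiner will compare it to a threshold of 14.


Weighted minutiae match score:
  trifurcation: matched, +6 (running total 6)
  bridge: matched, +4 (running total 10)
  dot: matched, +5 (running total 15)
  dot: matched, +5 (running total 20)
  dot: matched, +5 (running total 25)
  trifurcation: matched, +6 (running total 31)
  trifurcation: matched, +6 (running total 37)
  ending: matched, +2 (running total 39)
  island: matched, +4 (running total 43)
  ending: not matched, +0
Total score = 43
Threshold = 14; verdict = identification

43


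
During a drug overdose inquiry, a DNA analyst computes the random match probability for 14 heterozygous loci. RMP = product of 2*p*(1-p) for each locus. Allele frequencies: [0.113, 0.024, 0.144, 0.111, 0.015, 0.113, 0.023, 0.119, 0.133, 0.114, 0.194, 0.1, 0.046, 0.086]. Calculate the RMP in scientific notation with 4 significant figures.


Computing RMP for 14 loci:
Locus 1: 2 * 0.113 * 0.887 = 0.200462
Locus 2: 2 * 0.024 * 0.976 = 0.046848
Locus 3: 2 * 0.144 * 0.856 = 0.246528
Locus 4: 2 * 0.111 * 0.889 = 0.197358
Locus 5: 2 * 0.015 * 0.985 = 0.02955
Locus 6: 2 * 0.113 * 0.887 = 0.200462
Locus 7: 2 * 0.023 * 0.977 = 0.044942
Locus 8: 2 * 0.119 * 0.881 = 0.209678
Locus 9: 2 * 0.133 * 0.867 = 0.230622
Locus 10: 2 * 0.114 * 0.886 = 0.202008
Locus 11: 2 * 0.194 * 0.806 = 0.312728
Locus 12: 2 * 0.1 * 0.9 = 0.18
Locus 13: 2 * 0.046 * 0.954 = 0.087768
Locus 14: 2 * 0.086 * 0.914 = 0.157208
RMP = 9.229e-13

9.229e-13


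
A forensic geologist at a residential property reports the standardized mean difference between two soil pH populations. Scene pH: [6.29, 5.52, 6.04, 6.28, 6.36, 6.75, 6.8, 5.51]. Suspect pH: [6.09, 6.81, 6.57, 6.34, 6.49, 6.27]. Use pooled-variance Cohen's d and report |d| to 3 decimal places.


Pooled-variance Cohen's d for soil pH comparison:
Scene mean = 49.55 / 8 = 6.19375
Suspect mean = 38.57 / 6 = 6.428333
Scene sample variance s_s^2 = 0.238055
Suspect sample variance s_c^2 = 0.063377
Pooled variance = ((n_s-1)*s_s^2 + (n_c-1)*s_c^2) / (n_s + n_c - 2) = 0.165273
Pooled SD = sqrt(0.165273) = 0.406538
Mean difference = -0.234583
|d| = |-0.234583| / 0.406538 = 0.577

0.577


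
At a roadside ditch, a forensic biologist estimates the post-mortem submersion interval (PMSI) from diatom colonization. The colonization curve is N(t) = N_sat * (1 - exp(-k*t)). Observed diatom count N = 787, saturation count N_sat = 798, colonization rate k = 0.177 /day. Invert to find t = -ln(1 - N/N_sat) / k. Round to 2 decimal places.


PMSI from diatom colonization curve:
N / N_sat = 787 / 798 = 0.986216
1 - N/N_sat = 0.013784
ln(1 - N/N_sat) = -4.284247
t = -ln(1 - N/N_sat) / k = -(-4.284247) / 0.177 = 24.20 days

24.20


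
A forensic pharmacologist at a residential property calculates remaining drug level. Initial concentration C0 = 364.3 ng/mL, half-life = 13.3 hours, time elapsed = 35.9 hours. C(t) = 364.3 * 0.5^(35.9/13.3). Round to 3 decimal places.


Drug concentration decay:
Number of half-lives = t / t_half = 35.9 / 13.3 = 2.699248
Decay factor = 0.5^2.699248 = 0.15397329
C(t) = 364.3 * 0.15397329 = 56.092 ng/mL

56.092


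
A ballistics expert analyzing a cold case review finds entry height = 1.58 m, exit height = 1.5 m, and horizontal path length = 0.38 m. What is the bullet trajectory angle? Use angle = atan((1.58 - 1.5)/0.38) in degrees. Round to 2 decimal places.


Bullet trajectory angle:
Height difference = 1.58 - 1.5 = 0.08 m
angle = atan(0.08 / 0.38)
angle = atan(0.210526)
angle = 11.89 degrees

11.89


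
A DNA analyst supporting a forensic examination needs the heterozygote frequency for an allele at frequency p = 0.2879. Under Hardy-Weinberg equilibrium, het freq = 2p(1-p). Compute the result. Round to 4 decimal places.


Hardy-Weinberg heterozygote frequency:
q = 1 - p = 1 - 0.2879 = 0.7121
2pq = 2 * 0.2879 * 0.7121 = 0.4100

0.4100


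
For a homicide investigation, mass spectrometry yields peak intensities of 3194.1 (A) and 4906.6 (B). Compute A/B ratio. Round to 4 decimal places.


Spectral peak ratio:
Peak A = 3194.1 counts
Peak B = 4906.6 counts
Ratio = 3194.1 / 4906.6 = 0.6510

0.6510


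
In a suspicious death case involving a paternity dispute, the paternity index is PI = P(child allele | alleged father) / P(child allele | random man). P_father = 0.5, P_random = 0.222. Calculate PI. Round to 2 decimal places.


Paternity Index calculation:
PI = P(allele|father) / P(allele|random)
PI = 0.5 / 0.222
PI = 2.25

2.25


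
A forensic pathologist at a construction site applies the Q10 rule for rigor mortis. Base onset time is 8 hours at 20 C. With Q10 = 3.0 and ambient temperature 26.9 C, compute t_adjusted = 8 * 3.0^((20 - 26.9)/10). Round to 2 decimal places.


Rigor mortis time adjustment:
Exponent = (T_ref - T_actual) / 10 = (20 - 26.9) / 10 = -0.69
Q10 factor = 3.0^-0.69 = 0.46858
t_adjusted = 8 * 0.46858 = 3.75 hours

3.75


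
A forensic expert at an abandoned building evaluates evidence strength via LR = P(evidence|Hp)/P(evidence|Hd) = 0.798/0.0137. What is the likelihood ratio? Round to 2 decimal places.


Likelihood ratio calculation:
LR = P(E|Hp) / P(E|Hd)
LR = 0.798 / 0.0137
LR = 58.25

58.25


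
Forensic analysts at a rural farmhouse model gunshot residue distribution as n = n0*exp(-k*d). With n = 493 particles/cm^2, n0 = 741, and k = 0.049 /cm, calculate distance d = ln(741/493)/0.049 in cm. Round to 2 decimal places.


GSR distance calculation:
n0/n = 741 / 493 = 1.503043
ln(n0/n) = 0.407492
d = 0.407492 / 0.049 = 8.32 cm

8.32


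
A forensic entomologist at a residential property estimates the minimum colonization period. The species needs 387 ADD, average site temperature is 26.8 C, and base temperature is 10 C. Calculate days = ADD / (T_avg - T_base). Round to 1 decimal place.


Insect development time:
Effective temperature = avg_temp - T_base = 26.8 - 10 = 16.8 C
Days = ADD / effective_temp = 387 / 16.8 = 23.0 days

23.0


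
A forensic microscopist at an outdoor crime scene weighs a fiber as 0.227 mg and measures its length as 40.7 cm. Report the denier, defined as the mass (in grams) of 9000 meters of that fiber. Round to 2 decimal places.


Denier calculation:
Mass in grams = 0.227 mg / 1000 = 0.000227 g
Length in meters = 40.7 cm / 100 = 0.407 m
Linear density = mass / length = 0.000227 / 0.407 = 0.00055774 g/m
Denier = (g/m) * 9000 = 0.00055774 * 9000 = 5.02

5.02


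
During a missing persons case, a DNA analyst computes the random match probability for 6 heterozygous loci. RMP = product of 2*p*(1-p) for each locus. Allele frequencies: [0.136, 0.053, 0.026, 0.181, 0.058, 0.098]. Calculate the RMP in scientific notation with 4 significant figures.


Computing RMP for 6 loci:
Locus 1: 2 * 0.136 * 0.864 = 0.235008
Locus 2: 2 * 0.053 * 0.947 = 0.100382
Locus 3: 2 * 0.026 * 0.974 = 0.050648
Locus 4: 2 * 0.181 * 0.819 = 0.296478
Locus 5: 2 * 0.058 * 0.942 = 0.109272
Locus 6: 2 * 0.098 * 0.902 = 0.176792
RMP = 6.843e-06

6.843e-06


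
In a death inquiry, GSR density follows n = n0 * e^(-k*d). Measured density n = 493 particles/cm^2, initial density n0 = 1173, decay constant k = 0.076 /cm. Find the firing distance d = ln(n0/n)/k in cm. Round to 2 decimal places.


GSR distance calculation:
n0/n = 1173 / 493 = 2.37931
ln(n0/n) = 0.866811
d = 0.866811 / 0.076 = 11.41 cm

11.41


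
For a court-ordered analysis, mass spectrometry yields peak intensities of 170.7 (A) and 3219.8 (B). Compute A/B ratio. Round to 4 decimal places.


Spectral peak ratio:
Peak A = 170.7 counts
Peak B = 3219.8 counts
Ratio = 170.7 / 3219.8 = 0.0530

0.0530


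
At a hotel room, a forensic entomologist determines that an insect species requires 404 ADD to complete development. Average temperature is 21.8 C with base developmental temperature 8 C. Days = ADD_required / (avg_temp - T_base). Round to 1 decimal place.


Insect development time:
Effective temperature = avg_temp - T_base = 21.8 - 8 = 13.8 C
Days = ADD / effective_temp = 404 / 13.8 = 29.3 days

29.3


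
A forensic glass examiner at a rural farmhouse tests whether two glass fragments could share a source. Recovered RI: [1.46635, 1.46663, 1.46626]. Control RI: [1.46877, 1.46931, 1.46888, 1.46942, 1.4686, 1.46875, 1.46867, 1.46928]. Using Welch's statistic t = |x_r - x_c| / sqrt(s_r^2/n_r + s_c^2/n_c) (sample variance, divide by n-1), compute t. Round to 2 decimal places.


Welch's t-criterion for glass RI comparison:
Recovered mean = sum / n_r = 4.39924 / 3 = 1.4664133
Control mean = sum / n_c = 11.75168 / 8 = 1.46896
Recovered sample variance s_r^2 = 3.72333e-08
Control sample variance s_c^2 = 1.05257e-07
Welch SE (unpooled) = sqrt(s_r^2/n_r + s_c^2/n_c) = sqrt(1.24111e-08 + 1.31571e-08) = sqrt(2.55682e-08) = 0.000159901
|mean_r - mean_c| = 0.00254667
t = 0.00254667 / 0.000159901 = 15.93

15.93


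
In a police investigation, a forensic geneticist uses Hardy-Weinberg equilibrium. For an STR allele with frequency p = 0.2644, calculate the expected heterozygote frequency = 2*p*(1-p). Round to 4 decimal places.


Hardy-Weinberg heterozygote frequency:
q = 1 - p = 1 - 0.2644 = 0.7356
2pq = 2 * 0.2644 * 0.7356 = 0.3890

0.3890


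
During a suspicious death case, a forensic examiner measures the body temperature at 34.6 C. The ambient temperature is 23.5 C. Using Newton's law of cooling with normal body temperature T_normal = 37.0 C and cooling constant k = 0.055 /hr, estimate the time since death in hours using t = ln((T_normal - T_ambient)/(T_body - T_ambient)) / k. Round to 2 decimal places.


Using Newton's law of cooling:
t = ln((T_normal - T_ambient) / (T_body - T_ambient)) / k
T_normal - T_ambient = 13.5
T_body - T_ambient = 11.1
Ratio = 1.216216
ln(ratio) = 0.195744
t = 0.195744 / 0.055 = 3.56 hours

3.56


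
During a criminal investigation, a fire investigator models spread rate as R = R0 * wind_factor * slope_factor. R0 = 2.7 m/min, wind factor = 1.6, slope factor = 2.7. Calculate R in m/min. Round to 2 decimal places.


Fire spread rate calculation:
R = R0 * wind_factor * slope_factor
= 2.7 * 1.6 * 2.7
= 4.32 * 2.7
= 11.66 m/min

11.66


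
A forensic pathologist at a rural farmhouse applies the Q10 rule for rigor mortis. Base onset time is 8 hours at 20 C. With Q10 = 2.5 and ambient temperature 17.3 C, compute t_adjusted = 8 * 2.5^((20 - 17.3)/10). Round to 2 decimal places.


Rigor mortis time adjustment:
Exponent = (T_ref - T_actual) / 10 = (20 - 17.3) / 10 = 0.27
Q10 factor = 2.5^0.27 = 1.28069
t_adjusted = 8 * 1.28069 = 10.25 hours

10.25


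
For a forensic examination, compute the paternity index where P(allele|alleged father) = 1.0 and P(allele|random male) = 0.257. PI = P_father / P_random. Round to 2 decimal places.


Paternity Index calculation:
PI = P(allele|father) / P(allele|random)
PI = 1.0 / 0.257
PI = 3.89

3.89


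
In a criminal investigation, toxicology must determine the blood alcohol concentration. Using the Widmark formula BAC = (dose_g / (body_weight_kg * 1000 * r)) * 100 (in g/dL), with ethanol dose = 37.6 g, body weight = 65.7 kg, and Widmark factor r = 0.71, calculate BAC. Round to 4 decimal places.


Applying the Widmark formula:
BAC = (dose_g / (body_wt * 1000 * r)) * 100
Denominator = 65.7 * 1000 * 0.71 = 46647
BAC = (37.6 / 46647) * 100
BAC = 0.0806 g/dL

0.0806


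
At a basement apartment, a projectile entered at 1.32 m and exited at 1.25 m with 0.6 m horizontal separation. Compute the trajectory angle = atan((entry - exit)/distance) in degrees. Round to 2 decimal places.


Bullet trajectory angle:
Height difference = 1.32 - 1.25 = 0.07 m
angle = atan(0.07 / 0.6)
angle = atan(0.116667)
angle = 6.65 degrees

6.65


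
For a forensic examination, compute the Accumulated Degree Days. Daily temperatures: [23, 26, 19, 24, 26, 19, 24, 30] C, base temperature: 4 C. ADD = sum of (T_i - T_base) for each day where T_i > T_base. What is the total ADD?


Computing ADD day by day:
Day 1: max(0, 23 - 4) = 19
Day 2: max(0, 26 - 4) = 22
Day 3: max(0, 19 - 4) = 15
Day 4: max(0, 24 - 4) = 20
Day 5: max(0, 26 - 4) = 22
Day 6: max(0, 19 - 4) = 15
Day 7: max(0, 24 - 4) = 20
Day 8: max(0, 30 - 4) = 26
Total ADD = 159

159


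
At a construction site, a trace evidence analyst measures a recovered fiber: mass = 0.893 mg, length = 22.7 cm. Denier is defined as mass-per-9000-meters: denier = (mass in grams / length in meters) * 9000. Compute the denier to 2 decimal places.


Denier calculation:
Mass in grams = 0.893 mg / 1000 = 0.000893 g
Length in meters = 22.7 cm / 100 = 0.227 m
Linear density = mass / length = 0.000893 / 0.227 = 0.00393392 g/m
Denier = (g/m) * 9000 = 0.00393392 * 9000 = 35.41

35.41


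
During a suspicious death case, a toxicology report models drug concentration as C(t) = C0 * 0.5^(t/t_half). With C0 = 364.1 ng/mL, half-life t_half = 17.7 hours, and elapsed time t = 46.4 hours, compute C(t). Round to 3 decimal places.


Drug concentration decay:
Number of half-lives = t / t_half = 46.4 / 17.7 = 2.621469
Decay factor = 0.5^2.621469 = 0.16250218
C(t) = 364.1 * 0.16250218 = 59.167 ng/mL

59.167


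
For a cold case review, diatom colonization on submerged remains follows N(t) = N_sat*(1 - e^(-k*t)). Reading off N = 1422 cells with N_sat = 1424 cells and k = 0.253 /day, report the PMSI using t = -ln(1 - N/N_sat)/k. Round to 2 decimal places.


PMSI from diatom colonization curve:
N / N_sat = 1422 / 1424 = 0.998596
1 - N/N_sat = 0.001404
ln(1 - N/N_sat) = -6.56843
t = -ln(1 - N/N_sat) / k = -(-6.56843) / 0.253 = 25.96 days

25.96


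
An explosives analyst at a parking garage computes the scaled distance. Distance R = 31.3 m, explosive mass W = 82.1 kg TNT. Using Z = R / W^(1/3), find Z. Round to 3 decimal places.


Scaled distance calculation:
W^(1/3) = 82.1^(1/3) = 4.346247
Z = R / W^(1/3) = 31.3 / 4.346247
Z = 7.202 m/kg^(1/3)

7.202


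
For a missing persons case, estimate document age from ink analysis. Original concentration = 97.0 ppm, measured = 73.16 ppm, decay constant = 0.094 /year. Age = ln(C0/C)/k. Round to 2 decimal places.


Document age estimation:
C0/C = 97.0 / 73.16 = 1.325861
ln(C0/C) = 0.282062
t = 0.282062 / 0.094 = 3.00 years

3.00


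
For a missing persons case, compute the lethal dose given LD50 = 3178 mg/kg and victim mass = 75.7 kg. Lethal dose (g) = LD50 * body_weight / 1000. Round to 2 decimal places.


Lethal dose calculation:
Lethal dose = LD50 * body_weight / 1000
= 3178 * 75.7 / 1000
= 240574.6 / 1000
= 240.57 g

240.57


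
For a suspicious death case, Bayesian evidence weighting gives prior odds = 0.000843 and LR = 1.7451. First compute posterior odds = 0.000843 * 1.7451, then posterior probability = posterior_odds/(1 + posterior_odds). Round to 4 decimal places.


Bayesian evidence evaluation:
Posterior odds = prior_odds * LR = 0.000843 * 1.7451 = 0.001471119
Posterior probability = posterior_odds / (1 + posterior_odds)
= 0.001471119 / (1 + 0.001471119)
= 0.001471119 / 1.001471119
= 0.0015

0.0015


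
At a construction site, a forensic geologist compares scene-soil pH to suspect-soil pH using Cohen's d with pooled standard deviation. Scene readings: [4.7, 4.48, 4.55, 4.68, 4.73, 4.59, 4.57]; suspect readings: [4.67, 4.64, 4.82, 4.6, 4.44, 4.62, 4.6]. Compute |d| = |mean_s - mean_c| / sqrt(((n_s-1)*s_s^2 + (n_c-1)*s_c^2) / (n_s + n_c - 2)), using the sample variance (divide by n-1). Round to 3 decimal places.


Pooled-variance Cohen's d for soil pH comparison:
Scene mean = 32.3 / 7 = 4.614286
Suspect mean = 32.39 / 7 = 4.627143
Scene sample variance s_s^2 = 0.008295
Suspect sample variance s_c^2 = 0.012624
Pooled variance = ((n_s-1)*s_s^2 + (n_c-1)*s_c^2) / (n_s + n_c - 2) = 0.01046
Pooled SD = sqrt(0.01046) = 0.102274
Mean difference = -0.012857
|d| = |-0.012857| / 0.102274 = 0.126

0.126


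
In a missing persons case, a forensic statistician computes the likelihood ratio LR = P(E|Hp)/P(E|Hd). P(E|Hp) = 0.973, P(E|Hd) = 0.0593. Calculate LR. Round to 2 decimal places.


Likelihood ratio calculation:
LR = P(E|Hp) / P(E|Hd)
LR = 0.973 / 0.0593
LR = 16.41

16.41


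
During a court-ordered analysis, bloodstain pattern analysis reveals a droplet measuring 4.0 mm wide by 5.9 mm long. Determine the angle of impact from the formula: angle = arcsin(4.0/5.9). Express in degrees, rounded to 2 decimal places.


Blood spatter impact angle calculation:
width / length = 4.0 / 5.9 = 0.677966
angle = arcsin(0.677966)
angle = 42.68 degrees

42.68


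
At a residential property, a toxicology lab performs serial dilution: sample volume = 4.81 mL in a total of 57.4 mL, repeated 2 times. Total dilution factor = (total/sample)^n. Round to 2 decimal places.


Dilution factor calculation:
Single dilution = V_total / V_sample = 57.4 / 4.81 ≈ 11.933472
Number of dilutions = 2
Total DF = (57.4 / 4.81)^2 (full precision, rounded at the end) = 142.41

142.41


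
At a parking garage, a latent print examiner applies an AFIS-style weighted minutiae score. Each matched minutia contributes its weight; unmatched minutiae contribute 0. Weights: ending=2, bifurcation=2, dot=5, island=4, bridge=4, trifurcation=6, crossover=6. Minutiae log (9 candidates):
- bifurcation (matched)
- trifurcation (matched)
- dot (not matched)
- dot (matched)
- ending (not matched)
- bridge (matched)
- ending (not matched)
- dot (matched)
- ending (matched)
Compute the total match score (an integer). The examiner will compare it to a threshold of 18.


Weighted minutiae match score:
  bifurcation: matched, +2 (running total 2)
  trifurcation: matched, +6 (running total 8)
  dot: not matched, +0
  dot: matched, +5 (running total 13)
  ending: not matched, +0
  bridge: matched, +4 (running total 17)
  ending: not matched, +0
  dot: matched, +5 (running total 22)
  ending: matched, +2 (running total 24)
Total score = 24
Threshold = 18; verdict = identification

24


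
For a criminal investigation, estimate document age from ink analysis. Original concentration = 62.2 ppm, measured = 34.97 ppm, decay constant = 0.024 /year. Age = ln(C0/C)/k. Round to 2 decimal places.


Document age estimation:
C0/C = 62.2 / 34.97 = 1.778667
ln(C0/C) = 0.575864
t = 0.575864 / 0.024 = 23.99 years

23.99


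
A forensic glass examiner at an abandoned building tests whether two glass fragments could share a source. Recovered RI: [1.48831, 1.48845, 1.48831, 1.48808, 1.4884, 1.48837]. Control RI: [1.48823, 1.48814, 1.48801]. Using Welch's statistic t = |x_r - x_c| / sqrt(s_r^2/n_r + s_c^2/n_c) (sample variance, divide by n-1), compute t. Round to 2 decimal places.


Welch's t-criterion for glass RI comparison:
Recovered mean = sum / n_r = 8.92992 / 6 = 1.48832
Control mean = sum / n_c = 4.46438 / 3 = 1.4881267
Recovered sample variance s_r^2 = 1.672e-08
Control sample variance s_c^2 = 1.22333e-08
Welch SE (unpooled) = sqrt(s_r^2/n_r + s_c^2/n_c) = sqrt(2.78667e-09 + 4.07778e-09) = sqrt(6.86445e-09) = 8.2852e-05
|mean_r - mean_c| = 0.000193333
t = 0.000193333 / 8.2852e-05 = 2.33

2.33


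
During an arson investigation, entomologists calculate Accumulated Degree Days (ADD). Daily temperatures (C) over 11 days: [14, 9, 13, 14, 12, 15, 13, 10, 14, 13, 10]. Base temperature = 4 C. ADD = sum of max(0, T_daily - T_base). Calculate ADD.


Computing ADD day by day:
Day 1: max(0, 14 - 4) = 10
Day 2: max(0, 9 - 4) = 5
Day 3: max(0, 13 - 4) = 9
Day 4: max(0, 14 - 4) = 10
Day 5: max(0, 12 - 4) = 8
Day 6: max(0, 15 - 4) = 11
Day 7: max(0, 13 - 4) = 9
Day 8: max(0, 10 - 4) = 6
Day 9: max(0, 14 - 4) = 10
Day 10: max(0, 13 - 4) = 9
Day 11: max(0, 10 - 4) = 6
Total ADD = 93

93


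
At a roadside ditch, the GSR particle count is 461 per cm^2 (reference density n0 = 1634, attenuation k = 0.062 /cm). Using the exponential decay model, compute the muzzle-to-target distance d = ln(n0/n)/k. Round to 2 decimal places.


GSR distance calculation:
n0/n = 1634 / 461 = 3.544469
ln(n0/n) = 1.265388
d = 1.265388 / 0.062 = 20.41 cm

20.41


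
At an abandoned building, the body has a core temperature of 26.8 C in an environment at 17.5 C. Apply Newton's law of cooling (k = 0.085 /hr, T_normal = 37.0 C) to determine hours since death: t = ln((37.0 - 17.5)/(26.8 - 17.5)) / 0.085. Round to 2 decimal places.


Using Newton's law of cooling:
t = ln((T_normal - T_ambient) / (T_body - T_ambient)) / k
T_normal - T_ambient = 19.5
T_body - T_ambient = 9.3
Ratio = 2.096774
ln(ratio) = 0.7404
t = 0.7404 / 0.085 = 8.71 hours

8.71


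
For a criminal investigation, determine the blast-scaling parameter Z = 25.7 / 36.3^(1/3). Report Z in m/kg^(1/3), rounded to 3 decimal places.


Scaled distance calculation:
W^(1/3) = 36.3^(1/3) = 3.311074
Z = R / W^(1/3) = 25.7 / 3.311074
Z = 7.762 m/kg^(1/3)

7.762


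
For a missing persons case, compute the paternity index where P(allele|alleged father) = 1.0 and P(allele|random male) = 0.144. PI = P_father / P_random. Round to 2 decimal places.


Paternity Index calculation:
PI = P(allele|father) / P(allele|random)
PI = 1.0 / 0.144
PI = 6.94

6.94


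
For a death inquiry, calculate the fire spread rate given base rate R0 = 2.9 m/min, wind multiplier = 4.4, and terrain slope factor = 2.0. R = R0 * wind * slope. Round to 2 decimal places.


Fire spread rate calculation:
R = R0 * wind_factor * slope_factor
= 2.9 * 4.4 * 2.0
= 12.76 * 2.0
= 25.52 m/min

25.52


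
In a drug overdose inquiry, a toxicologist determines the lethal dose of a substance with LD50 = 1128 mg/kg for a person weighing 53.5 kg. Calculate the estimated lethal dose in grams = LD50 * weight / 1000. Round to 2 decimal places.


Lethal dose calculation:
Lethal dose = LD50 * body_weight / 1000
= 1128 * 53.5 / 1000
= 60348 / 1000
= 60.35 g

60.35


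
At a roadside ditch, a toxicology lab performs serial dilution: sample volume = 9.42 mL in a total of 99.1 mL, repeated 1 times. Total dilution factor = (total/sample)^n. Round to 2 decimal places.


Dilution factor calculation:
Single dilution = V_total / V_sample = 99.1 / 9.42 ≈ 10.52017
Number of dilutions = 1
Total DF = (99.1 / 9.42)^1 (full precision, rounded at the end) = 10.52

10.52


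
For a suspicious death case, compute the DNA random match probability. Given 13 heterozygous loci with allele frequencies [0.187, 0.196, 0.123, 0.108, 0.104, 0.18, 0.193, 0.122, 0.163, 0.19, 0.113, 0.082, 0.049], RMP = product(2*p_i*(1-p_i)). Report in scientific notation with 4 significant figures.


Computing RMP for 13 loci:
Locus 1: 2 * 0.187 * 0.813 = 0.304062
Locus 2: 2 * 0.196 * 0.804 = 0.315168
Locus 3: 2 * 0.123 * 0.877 = 0.215742
Locus 4: 2 * 0.108 * 0.892 = 0.192672
Locus 5: 2 * 0.104 * 0.896 = 0.186368
Locus 6: 2 * 0.18 * 0.82 = 0.2952
Locus 7: 2 * 0.193 * 0.807 = 0.311502
Locus 8: 2 * 0.122 * 0.878 = 0.214232
Locus 9: 2 * 0.163 * 0.837 = 0.272862
Locus 10: 2 * 0.19 * 0.81 = 0.3078
Locus 11: 2 * 0.113 * 0.887 = 0.200462
Locus 12: 2 * 0.082 * 0.918 = 0.150552
Locus 13: 2 * 0.049 * 0.951 = 0.093198
RMP = 3.455e-09

3.455e-09


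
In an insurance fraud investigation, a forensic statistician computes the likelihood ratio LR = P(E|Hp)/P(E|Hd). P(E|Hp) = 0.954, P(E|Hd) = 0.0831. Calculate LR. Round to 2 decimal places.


Likelihood ratio calculation:
LR = P(E|Hp) / P(E|Hd)
LR = 0.954 / 0.0831
LR = 11.48

11.48


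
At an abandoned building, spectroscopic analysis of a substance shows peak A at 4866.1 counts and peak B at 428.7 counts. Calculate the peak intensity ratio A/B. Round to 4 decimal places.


Spectral peak ratio:
Peak A = 4866.1 counts
Peak B = 428.7 counts
Ratio = 4866.1 / 428.7 = 11.3508

11.3508


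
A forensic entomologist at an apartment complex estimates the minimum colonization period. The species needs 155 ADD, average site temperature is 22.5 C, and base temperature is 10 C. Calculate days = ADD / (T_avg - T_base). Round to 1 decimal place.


Insect development time:
Effective temperature = avg_temp - T_base = 22.5 - 10 = 12.5 C
Days = ADD / effective_temp = 155 / 12.5 = 12.4 days

12.4


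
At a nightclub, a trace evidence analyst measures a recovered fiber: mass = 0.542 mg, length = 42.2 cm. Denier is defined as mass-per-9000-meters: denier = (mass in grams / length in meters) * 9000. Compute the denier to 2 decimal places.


Denier calculation:
Mass in grams = 0.542 mg / 1000 = 0.000542 g
Length in meters = 42.2 cm / 100 = 0.422 m
Linear density = mass / length = 0.000542 / 0.422 = 0.00128436 g/m
Denier = (g/m) * 9000 = 0.00128436 * 9000 = 11.56

11.56


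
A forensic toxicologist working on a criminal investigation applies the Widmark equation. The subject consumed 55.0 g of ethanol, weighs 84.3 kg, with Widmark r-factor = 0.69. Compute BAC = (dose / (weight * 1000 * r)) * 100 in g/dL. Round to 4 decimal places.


Applying the Widmark formula:
BAC = (dose_g / (body_wt * 1000 * r)) * 100
Denominator = 84.3 * 1000 * 0.69 = 58167
BAC = (55.0 / 58167) * 100
BAC = 0.0946 g/dL

0.0946


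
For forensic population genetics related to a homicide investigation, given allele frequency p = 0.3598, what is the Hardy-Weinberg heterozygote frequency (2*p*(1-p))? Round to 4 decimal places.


Hardy-Weinberg heterozygote frequency:
q = 1 - p = 1 - 0.3598 = 0.6402
2pq = 2 * 0.3598 * 0.6402 = 0.4607

0.4607


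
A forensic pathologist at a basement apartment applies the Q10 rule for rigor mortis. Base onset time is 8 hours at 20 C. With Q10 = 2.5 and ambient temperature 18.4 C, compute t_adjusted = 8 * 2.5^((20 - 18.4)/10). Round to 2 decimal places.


Rigor mortis time adjustment:
Exponent = (T_ref - T_actual) / 10 = (20 - 18.4) / 10 = 0.16
Q10 factor = 2.5^0.16 = 1.1579
t_adjusted = 8 * 1.1579 = 9.26 hours

9.26


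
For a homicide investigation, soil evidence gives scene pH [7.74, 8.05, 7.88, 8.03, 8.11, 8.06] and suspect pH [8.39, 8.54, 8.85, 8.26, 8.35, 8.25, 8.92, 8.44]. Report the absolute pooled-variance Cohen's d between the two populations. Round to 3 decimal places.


Pooled-variance Cohen's d for soil pH comparison:
Scene mean = 47.87 / 6 = 7.978333
Suspect mean = 68 / 8 = 8.5
Scene sample variance s_s^2 = 0.019657
Suspect sample variance s_c^2 = 0.065543
Pooled variance = ((n_s-1)*s_s^2 + (n_c-1)*s_c^2) / (n_s + n_c - 2) = 0.046424
Pooled SD = sqrt(0.046424) = 0.215462
Mean difference = -0.521667
|d| = |-0.521667| / 0.215462 = 2.421

2.421


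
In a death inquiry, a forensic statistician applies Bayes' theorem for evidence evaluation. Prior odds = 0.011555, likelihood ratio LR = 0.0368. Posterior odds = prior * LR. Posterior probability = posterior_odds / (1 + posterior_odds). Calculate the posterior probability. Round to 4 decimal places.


Bayesian evidence evaluation:
Posterior odds = prior_odds * LR = 0.011555 * 0.0368 = 0.000425224
Posterior probability = posterior_odds / (1 + posterior_odds)
= 0.000425224 / (1 + 0.000425224)
= 0.000425224 / 1.000425224
= 0.0004

0.0004


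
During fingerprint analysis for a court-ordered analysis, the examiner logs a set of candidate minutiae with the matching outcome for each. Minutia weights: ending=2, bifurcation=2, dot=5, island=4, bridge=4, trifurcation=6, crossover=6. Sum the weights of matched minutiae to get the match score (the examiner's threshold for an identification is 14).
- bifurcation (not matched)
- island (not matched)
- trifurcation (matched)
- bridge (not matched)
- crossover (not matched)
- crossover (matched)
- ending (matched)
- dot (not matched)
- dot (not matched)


Weighted minutiae match score:
  bifurcation: not matched, +0
  island: not matched, +0
  trifurcation: matched, +6 (running total 6)
  bridge: not matched, +0
  crossover: not matched, +0
  crossover: matched, +6 (running total 12)
  ending: matched, +2 (running total 14)
  dot: not matched, +0
  dot: not matched, +0
Total score = 14
Threshold = 14; verdict = identification

14


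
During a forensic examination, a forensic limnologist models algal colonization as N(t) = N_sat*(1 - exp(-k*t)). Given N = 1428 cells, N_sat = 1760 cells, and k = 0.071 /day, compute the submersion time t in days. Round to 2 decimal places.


PMSI from diatom colonization curve:
N / N_sat = 1428 / 1760 = 0.811364
1 - N/N_sat = 0.188636
ln(1 - N/N_sat) = -1.667936
t = -ln(1 - N/N_sat) / k = -(-1.667936) / 0.071 = 23.49 days

23.49
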